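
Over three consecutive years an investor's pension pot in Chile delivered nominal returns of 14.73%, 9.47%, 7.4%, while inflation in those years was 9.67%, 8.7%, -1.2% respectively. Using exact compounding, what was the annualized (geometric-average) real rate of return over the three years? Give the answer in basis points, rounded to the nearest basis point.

Nominal growth factor = 1.1473 × 1.0947 × 1.0740 = 1.34888956
Price-level growth factor = 1.0967 × 1.0870 × 0.9880 = 1.17780755
Real growth factor = 1.34888956 / 1.17780755 = 1.14525464
Annualized real rate = 1.14525464^(1/3) − 1 = 4.6247% → 462 basis points.

462 basis points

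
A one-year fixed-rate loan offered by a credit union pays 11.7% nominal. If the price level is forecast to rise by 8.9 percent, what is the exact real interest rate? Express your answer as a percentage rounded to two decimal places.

By the Fisher equation, 1 + r = (1 + i)/(1 + π).
1 + r = 1.11700 / 1.08900 = 1.025712
r = 1.025712 − 1 = 2.5712%, i.e. 2.57%.

2.57%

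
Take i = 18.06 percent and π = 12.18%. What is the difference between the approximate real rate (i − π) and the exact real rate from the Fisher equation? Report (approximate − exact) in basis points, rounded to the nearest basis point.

64 basis points

Approximate: r ≈ 18.060% − 12.180% = 5.8800%
Exact: (1 + 0.1806)/(1 + 0.1218) − 1 = 5.2416%
Error = 5.8800% − 5.2416% = 0.6384% → 64 basis points.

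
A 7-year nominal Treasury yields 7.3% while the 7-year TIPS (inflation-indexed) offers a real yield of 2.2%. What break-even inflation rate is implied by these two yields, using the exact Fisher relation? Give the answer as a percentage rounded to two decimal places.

(1 + π) = (1 + i)/(1 + r) = 1.07300 / 1.02200 = 1.049902
Break-even inflation = 1.049902 − 1 → 4.99%.

4.99%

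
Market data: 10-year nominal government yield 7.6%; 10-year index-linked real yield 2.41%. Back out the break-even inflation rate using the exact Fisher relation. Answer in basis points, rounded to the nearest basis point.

(1 + π) = (1 + i)/(1 + r) = 1.07600 / 1.02410 = 1.050679
Break-even inflation = 1.050679 − 1 → 507 basis points.

507 basis points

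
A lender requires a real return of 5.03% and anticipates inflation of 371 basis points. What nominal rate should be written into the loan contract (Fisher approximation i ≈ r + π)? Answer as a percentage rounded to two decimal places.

i ≈ r + π = 5.03% + 3.71% = 8.74%.

8.74%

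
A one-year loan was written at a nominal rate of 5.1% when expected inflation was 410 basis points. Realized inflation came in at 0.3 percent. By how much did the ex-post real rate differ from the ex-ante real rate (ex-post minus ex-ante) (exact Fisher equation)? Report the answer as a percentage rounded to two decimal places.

Ex-ante: (1 + 0.0510)/(1 + 0.0410) − 1 = 0.96061%
Ex-post: (1 + 0.0510)/(1 + 0.0030) − 1 = 4.78564%
Difference (ex-post − ex-ante) = 3.82503% → 3.83%.

3.83%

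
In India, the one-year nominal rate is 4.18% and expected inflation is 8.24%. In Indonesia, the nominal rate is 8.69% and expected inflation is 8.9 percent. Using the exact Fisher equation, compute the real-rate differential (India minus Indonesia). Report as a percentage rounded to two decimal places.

-3.56%

India: (1 + 0.0418)/(1 + 0.0824) − 1 = -3.7509%
Indonesia: (1 + 0.0869)/(1 + 0.0890) − 1 = -0.1928%
Differential = -3.7509% − (-0.1928%) = -3.5581% → -3.56%.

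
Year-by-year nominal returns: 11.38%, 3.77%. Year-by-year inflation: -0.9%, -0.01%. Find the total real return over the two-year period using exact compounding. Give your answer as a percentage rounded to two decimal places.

16.64%

Nominal growth factor = 1.1138 × 1.0377 = 1.155790
Price-level growth factor = 0.9910 × 0.9999 = 0.990901
Real growth factor = 1.155790 / 0.990901 = 1.166403
Total real return = 1.166403 − 1 → 16.64%.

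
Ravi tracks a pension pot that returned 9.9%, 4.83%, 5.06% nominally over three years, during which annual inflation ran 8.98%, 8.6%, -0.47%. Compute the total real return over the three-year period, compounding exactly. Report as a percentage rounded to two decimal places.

2.75%

Nominal growth factor = 1.0990 × 1.0483 × 1.0506 = 1.210377
Price-level growth factor = 1.0898 × 1.0860 × 0.9953 = 1.177960
Real growth factor = 1.210377 / 1.177960 = 1.027519
Total real return = 1.027519 − 1 → 2.75%.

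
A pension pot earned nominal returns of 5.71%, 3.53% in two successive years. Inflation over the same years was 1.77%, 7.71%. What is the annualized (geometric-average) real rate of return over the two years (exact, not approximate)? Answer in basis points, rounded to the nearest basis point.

Compound the nominal returns: 1.0571 × 1.0353 = 1.09441563.
Compound inflation: 1.0177 × 1.0771 = 1.09616467.
Deflate: 1.09441563 / 1.09616467 = 0.99840440.
Annualized real rate = 0.99840440^(1/2) − 1 = -0.0798% → -8 basis points.

-8 basis points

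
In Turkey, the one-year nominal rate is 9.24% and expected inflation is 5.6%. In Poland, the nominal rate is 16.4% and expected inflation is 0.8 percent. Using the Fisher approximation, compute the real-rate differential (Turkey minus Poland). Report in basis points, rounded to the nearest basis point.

-1196 basis points

Turkey: 9.24% − 5.6% = 3.640%
Poland: 16.4% − 0.8% = 15.600%
Differential = -11.960% → -1196 basis points.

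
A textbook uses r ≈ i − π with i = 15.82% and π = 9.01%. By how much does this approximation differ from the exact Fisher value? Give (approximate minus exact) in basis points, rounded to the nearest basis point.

Approximate: r ≈ 15.820% − 9.010% = 6.8100%
Exact: (1 + 0.1582)/(1 + 0.0901) − 1 = 6.2471%
Error = 6.8100% − 6.2471% = 0.5629% → 56 basis points.

56 basis points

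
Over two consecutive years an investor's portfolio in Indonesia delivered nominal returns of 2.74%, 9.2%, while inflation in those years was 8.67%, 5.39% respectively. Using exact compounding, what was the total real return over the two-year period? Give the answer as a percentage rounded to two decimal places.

Nominal growth factor = 1.0274 × 1.0920 = 1.121921
Price-level growth factor = 1.0867 × 1.0539 = 1.145273
Real growth factor = 1.121921 / 1.145273 = 0.979610
Total real return = 0.979610 − 1 → -2.04%.

-2.04%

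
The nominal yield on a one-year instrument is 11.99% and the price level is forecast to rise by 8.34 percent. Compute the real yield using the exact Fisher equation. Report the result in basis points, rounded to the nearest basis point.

By the Fisher relation, 1 + r = (1 + i)/(1 + π).
1 + r = 1.11990 / 1.08340 = 1.033690
r = 1.033690 − 1 = 3.3690%, i.e. 337 basis points.

337 basis points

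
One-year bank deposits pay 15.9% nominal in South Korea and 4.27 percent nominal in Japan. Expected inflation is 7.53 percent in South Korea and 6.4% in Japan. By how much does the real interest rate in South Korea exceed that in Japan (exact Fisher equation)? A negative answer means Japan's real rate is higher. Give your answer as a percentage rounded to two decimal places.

9.79%

South Korea: (1 + 0.1590)/(1 + 0.0753) − 1 = 7.7839%
Japan: (1 + 0.0427)/(1 + 0.0640) − 1 = -2.0019%
Differential = 7.7839% − (-2.0019%) = 9.7858% → 9.79%.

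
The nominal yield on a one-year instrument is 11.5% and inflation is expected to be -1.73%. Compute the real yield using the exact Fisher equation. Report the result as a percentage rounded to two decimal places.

1 + r = 1.11500 / 0.98270 = 1.134629
r = 1.134629 − 1 = 13.4629%, i.e. 13.46%.

13.46%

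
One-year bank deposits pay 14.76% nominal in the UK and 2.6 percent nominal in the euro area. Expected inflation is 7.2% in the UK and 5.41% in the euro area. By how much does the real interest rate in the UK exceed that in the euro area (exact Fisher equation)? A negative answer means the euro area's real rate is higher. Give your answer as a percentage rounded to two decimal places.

The UK: (1 + 0.1476)/(1 + 0.0720) − 1 = 7.0522%
The euro area: (1 + 0.0260)/(1 + 0.0541) − 1 = -2.6658%
Differential = 7.0522% − (-2.6658%) = 9.7180% → 9.72%.

9.72%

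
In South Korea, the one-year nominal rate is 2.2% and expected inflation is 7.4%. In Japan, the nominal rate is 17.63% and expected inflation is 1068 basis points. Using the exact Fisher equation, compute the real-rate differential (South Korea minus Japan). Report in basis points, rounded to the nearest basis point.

-1112 basis points

South Korea: (1 + 0.0220)/(1 + 0.0740) − 1 = -4.8417%
Japan: (1 + 0.1763)/(1 + 0.1068) − 1 = 6.2794%
Differential = -4.8417% − 6.2794% = -11.1211% → -1112 basis points.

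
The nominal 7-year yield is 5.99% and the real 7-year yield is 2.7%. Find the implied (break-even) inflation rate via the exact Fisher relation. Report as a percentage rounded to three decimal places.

(1 + π) = (1 + i)/(1 + r) = 1.05990 / 1.02700 = 1.0320351
Break-even inflation = 1.0320351 − 1 → 3.204%.

3.204%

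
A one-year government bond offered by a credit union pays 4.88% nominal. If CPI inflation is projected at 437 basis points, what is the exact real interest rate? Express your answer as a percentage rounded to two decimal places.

0.49%

1 + r = 1.04880 / 1.04370 = 1.004886
r = 1.004886 − 1 = 0.4886%, i.e. 0.49%.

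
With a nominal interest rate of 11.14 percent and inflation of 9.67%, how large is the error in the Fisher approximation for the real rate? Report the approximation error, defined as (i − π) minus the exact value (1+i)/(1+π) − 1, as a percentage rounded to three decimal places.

Approximate: r ≈ 11.140% − 9.670% = 1.4700%
Exact: (1 + 0.1114)/(1 + 0.0967) − 1 = 1.3404%
Error = 1.4700% − 1.3404% = 0.1296% → 0.130%.

0.130%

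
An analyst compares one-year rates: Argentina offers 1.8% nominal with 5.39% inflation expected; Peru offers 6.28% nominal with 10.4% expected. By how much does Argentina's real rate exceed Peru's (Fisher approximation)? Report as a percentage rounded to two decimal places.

0.53%

Argentina: 1.8% − 5.39% = -3.590%
Peru: 6.28% − 10.4% = -4.120%
Differential = 0.530% → 0.53%.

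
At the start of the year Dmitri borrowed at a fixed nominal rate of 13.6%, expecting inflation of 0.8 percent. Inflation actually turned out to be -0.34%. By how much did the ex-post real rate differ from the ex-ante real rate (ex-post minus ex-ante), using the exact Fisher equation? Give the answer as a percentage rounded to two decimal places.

1.29%

Ex-ante: (1 + 0.1360)/(1 + 0.0080) − 1 = 12.6984%
Ex-post: (1 + 0.1360)/(1 − 0.0034) − 1 = 13.9876%
Difference (ex-post − ex-ante) = 1.2891% → 1.29%.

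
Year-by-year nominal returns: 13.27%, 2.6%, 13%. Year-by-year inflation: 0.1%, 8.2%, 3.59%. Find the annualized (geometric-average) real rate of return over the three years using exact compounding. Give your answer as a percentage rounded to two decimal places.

Compound the nominal returns: 1.1327 × 1.0260 × 1.1300 = 1.31322973.
Compound inflation: 1.0010 × 1.0820 × 1.0359 = 1.12196464.
Deflate: 1.31322973 / 1.12196464 = 1.17047336.
Annualized real rate = 1.17047336^(1/3) − 1 = 5.3870% → 5.39%.

5.39%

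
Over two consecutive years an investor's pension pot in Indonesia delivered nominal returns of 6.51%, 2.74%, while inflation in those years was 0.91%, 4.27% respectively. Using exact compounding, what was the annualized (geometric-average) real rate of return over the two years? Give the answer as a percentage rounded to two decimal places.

Nominal growth factor = 1.0651 × 1.0274 = 1.09428374
Price-level growth factor = 1.0091 × 1.0427 = 1.05218857
Real growth factor = 1.09428374 / 1.05218857 = 1.04000725
Annualized real rate = 1.04000725^(1/2) − 1 = 1.9807% → 1.98%.

1.98%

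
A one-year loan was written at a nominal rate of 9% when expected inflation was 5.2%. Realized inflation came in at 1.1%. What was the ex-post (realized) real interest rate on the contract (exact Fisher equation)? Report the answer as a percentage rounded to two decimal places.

7.81%

Ex-post: (1 + 0.0900)/(1 + 0.0110) − 1 = 7.8140%
So the realized real rate is 7.81%.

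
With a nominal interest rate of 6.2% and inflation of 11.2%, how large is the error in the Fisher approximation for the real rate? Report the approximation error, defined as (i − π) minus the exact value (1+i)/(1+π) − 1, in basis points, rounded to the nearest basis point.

Approximate: r ≈ 6.200% − 11.200% = -5.0000%
Exact: (1 + 0.0620)/(1 + 0.1120) − 1 = -4.4964%
Error = -5.0000% − (-4.4964%) = -0.5036% → -50 basis points.

-50 basis points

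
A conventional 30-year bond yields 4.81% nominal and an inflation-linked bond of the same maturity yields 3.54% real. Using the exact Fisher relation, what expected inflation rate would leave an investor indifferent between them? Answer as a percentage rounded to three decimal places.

1.227%

(1 + π) = (1 + i)/(1 + r) = 1.04810 / 1.03540 = 1.012266
Break-even inflation = 1.012266 − 1 → 1.227%.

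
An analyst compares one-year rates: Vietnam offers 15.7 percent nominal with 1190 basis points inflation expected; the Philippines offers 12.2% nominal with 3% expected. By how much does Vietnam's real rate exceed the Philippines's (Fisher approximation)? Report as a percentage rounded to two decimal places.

Vietnam: 15.7% − 11.9% = 3.800%
The Philippines: 12.2% − 3% = 9.200%
Differential = -5.400% → -5.40%.

-5.40%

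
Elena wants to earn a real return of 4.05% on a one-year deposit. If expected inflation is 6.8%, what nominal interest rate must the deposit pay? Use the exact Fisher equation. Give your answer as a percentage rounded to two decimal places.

11.13%

(1 + i) = (1 + r)(1 + π) = 1.04050 × 1.06800 = 1.111254
i = 1.111254 − 1, so the required nominal rate is 11.13%.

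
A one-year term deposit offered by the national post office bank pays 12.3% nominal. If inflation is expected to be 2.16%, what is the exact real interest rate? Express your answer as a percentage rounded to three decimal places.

By the Fisher relation, 1 + r = (1 + i)/(1 + π).
1 + r = 1.12300 / 1.02160 = 1.099256
r = 1.099256 − 1 = 9.9256%, i.e. 9.926%.

9.926%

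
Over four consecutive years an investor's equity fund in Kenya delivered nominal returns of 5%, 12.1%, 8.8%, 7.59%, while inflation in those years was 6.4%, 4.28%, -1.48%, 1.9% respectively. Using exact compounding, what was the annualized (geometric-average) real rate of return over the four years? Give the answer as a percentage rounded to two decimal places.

Compound the nominal returns: 1.0500 × 1.1210 × 1.0880 × 1.0759 = 1.37783025.
Compound inflation: 1.0640 × 1.0428 × 0.9852 × 1.0190 = 1.11388726.
Deflate: 1.37783025 / 1.11388726 = 1.23695664.
Annualized real rate = 1.23695664^(1/4) − 1 = 5.4602% → 5.46%.

5.46%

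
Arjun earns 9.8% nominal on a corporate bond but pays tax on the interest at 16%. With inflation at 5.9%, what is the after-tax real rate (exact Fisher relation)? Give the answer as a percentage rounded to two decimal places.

2.20%

After-tax nominal return = 9.8% × (1 − 0.16) = 8.2320%.
1 + r = 1.08232 / 1.05900 = 1.022021
After-tax real rate = 1.022021 − 1 → 2.20%.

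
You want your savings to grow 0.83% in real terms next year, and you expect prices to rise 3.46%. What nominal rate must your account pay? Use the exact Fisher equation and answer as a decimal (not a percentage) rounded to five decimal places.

(1 + i) = (1 + r)(1 + π) = 1.00830 × 1.03460 = 1.04318718
i = 1.04318718 − 1, so the required nominal rate is 0.04319.

0.04319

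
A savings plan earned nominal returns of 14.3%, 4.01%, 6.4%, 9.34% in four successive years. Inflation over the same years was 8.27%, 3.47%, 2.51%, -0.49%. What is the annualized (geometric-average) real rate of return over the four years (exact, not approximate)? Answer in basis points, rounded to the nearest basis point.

Nominal growth factor = 1.1430 × 1.0401 × 1.0640 × 1.0934 = 1.38306319
Price-level growth factor = 1.0827 × 1.0347 × 1.0251 × 0.9951 = 1.14276136
Real growth factor = 1.38306319 / 1.14276136 = 1.21028173
Annualized real rate = 1.21028173^(1/4) − 1 = 4.8870% → 489 basis points.

489 basis points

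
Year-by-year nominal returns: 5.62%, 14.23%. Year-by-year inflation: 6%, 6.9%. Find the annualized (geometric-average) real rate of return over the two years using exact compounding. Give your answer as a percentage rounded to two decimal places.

Nominal growth factor = 1.0562 × 1.1423 = 1.20649726
Price-level growth factor = 1.0600 × 1.0690 = 1.13314000
Real growth factor = 1.20649726 / 1.13314000 = 1.06473804
Annualized real rate = 1.06473804^(1/2) − 1 = 3.1861% → 3.19%.

3.19%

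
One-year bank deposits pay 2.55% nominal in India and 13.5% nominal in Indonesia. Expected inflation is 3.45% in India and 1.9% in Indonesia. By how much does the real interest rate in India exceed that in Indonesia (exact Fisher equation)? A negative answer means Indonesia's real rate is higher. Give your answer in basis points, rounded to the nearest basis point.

India: (1 + 0.0255)/(1 + 0.0345) − 1 = -0.8700%
Indonesia: (1 + 0.1350)/(1 + 0.0190) − 1 = 11.3837%
Differential = -0.8700% − 11.3837% = -12.2537% → -1225 basis points.

-1225 basis points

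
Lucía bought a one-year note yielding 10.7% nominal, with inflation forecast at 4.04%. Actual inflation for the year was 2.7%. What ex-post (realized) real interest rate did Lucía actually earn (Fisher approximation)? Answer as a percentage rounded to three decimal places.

8.000%

Ex-post: 10.7% − 2.7% = 8.000%
So the realized real rate is 8.000%.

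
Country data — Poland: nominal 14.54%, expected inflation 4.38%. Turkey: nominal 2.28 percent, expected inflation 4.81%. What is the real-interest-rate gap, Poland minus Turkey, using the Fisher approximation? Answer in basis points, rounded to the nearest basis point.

1269 basis points

Poland: 14.54% − 4.38% = 10.160%
Turkey: 2.28% − 4.81% = -2.530%
Differential = 12.690% → 1269 basis points.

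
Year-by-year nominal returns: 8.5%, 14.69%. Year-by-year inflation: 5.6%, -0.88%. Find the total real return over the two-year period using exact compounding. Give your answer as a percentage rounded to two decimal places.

18.89%

Nominal growth factor = 1.0850 × 1.1469 = 1.244387
Price-level growth factor = 1.0560 × 0.9912 = 1.046707
Real growth factor = 1.244387 / 1.046707 = 1.188858
Total real return = 1.188858 − 1 → 18.89%.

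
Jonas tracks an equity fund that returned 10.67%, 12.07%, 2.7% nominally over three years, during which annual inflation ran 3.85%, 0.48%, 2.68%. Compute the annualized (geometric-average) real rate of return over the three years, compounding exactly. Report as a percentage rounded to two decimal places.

Nominal growth factor = 1.1067 × 1.1207 × 1.0270 = 1.27376621
Price-level growth factor = 1.0385 × 1.0048 × 1.0268 = 1.07145019
Real growth factor = 1.27376621 / 1.07145019 = 1.18882448
Annualized real rate = 1.18882448^(1/3) − 1 = 5.9349% → 5.93%.

5.93%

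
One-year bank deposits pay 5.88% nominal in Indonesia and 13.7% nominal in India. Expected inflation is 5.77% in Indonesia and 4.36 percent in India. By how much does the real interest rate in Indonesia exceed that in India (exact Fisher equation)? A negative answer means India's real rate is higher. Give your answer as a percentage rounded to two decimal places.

-8.85%

Indonesia: (1 + 0.0588)/(1 + 0.0577) − 1 = 0.1040%
India: (1 + 0.1370)/(1 + 0.0436) − 1 = 8.9498%
Differential = 0.1040% − 8.9498% = -8.8458% → -8.85%.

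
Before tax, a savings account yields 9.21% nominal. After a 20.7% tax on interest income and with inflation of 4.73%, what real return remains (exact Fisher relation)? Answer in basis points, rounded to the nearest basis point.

After-tax nominal return = 9.21% × (1 − 0.207) = 7.30353%.
1 + r = 1.0730353 / 1.04730 = 1.024573
After-tax real rate = 1.024573 − 1 → 246 basis points.

246 basis points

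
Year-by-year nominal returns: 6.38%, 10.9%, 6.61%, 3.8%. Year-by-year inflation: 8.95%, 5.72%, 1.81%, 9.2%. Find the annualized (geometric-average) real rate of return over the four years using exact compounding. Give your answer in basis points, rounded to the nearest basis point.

48 basis points

Nominal growth factor = 1.0638 × 1.1090 × 1.0661 × 1.0380 = 1.30552992
Price-level growth factor = 1.0895 × 1.0572 × 1.0181 × 1.0920 = 1.28055273
Real growth factor = 1.30552992 / 1.28055273 = 1.01950501
Annualized real rate = 1.01950501^(1/4) − 1 = 0.4841% → 48 basis points.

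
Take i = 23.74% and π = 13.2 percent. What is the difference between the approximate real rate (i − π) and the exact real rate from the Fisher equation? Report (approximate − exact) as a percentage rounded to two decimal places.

Approximate: r ≈ 23.740% − 13.200% = 10.5400%
Exact: (1 + 0.2374)/(1 + 0.1320) − 1 = 9.3110%
Error = 10.5400% − 9.3110% = 1.2290% → 1.23%.

1.23%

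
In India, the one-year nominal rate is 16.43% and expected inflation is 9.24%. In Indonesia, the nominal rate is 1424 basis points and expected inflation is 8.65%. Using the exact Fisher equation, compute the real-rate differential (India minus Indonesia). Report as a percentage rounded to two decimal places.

India: (1 + 0.1643)/(1 + 0.0924) − 1 = 6.5818%
Indonesia: (1 + 0.1424)/(1 + 0.0865) − 1 = 5.1450%
Differential = 6.5818% − 5.1450% = 1.4369% → 1.44%.

1.44%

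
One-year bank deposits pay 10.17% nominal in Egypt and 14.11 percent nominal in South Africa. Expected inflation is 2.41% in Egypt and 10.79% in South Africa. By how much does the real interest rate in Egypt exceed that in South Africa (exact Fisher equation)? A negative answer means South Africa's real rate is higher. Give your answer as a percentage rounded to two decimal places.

4.58%

Egypt: (1 + 0.1017)/(1 + 0.0241) − 1 = 7.5774%
South Africa: (1 + 0.1411)/(1 + 0.1079) − 1 = 2.9967%
Differential = 7.5774% − 2.9967% = 4.5807% → 4.58%.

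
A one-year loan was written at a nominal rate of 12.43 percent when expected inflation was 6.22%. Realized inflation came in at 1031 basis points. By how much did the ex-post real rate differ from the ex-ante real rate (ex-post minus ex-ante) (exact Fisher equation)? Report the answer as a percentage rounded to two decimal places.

Ex-ante: (1 + 0.1243)/(1 + 0.0622) − 1 = 5.8464%
Ex-post: (1 + 0.1243)/(1 + 0.1031) − 1 = 1.9219%
Difference (ex-post − ex-ante) = -3.9245% → -3.92%.

-3.92%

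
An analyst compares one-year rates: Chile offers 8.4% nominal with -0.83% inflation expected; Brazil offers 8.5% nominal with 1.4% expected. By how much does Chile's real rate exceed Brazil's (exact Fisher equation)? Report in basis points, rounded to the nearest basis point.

231 basis points

Chile: (1 + 0.0840)/(1 − 0.0083) − 1 = 9.3073%
Brazil: (1 + 0.0850)/(1 + 0.0140) − 1 = 7.0020%
Differential = 9.3073% − 7.0020% = 2.3053% → 231 basis points.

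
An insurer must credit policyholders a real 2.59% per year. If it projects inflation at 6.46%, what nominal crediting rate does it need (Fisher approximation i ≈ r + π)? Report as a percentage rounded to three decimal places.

i ≈ r + π = 2.59% + 6.46% = 9.050%.

9.050%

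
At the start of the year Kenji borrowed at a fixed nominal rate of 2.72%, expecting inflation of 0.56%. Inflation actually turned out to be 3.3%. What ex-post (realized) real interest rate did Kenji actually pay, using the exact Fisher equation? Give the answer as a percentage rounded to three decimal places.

-0.561%

Ex-post: (1 + 0.0272)/(1 + 0.0330) − 1 = -0.56147%
So the realized real rate is -0.561%.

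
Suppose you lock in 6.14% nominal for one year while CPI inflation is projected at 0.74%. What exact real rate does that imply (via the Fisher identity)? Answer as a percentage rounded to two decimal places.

5.36%

By the Fisher identity, 1 + r = (1 + i)/(1 + π).
1 + r = 1.06140 / 1.00740 = 1.053603
r = 1.053603 − 1 = 5.3603%, i.e. 5.36%.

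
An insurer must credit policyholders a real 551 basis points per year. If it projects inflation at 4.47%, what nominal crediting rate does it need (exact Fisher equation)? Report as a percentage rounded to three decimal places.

(1 + i) = (1 + r)(1 + π) = 1.05510 × 1.04470 = 1.10226297
i = 1.10226297 − 1, so the required nominal rate is 10.226%.

10.226%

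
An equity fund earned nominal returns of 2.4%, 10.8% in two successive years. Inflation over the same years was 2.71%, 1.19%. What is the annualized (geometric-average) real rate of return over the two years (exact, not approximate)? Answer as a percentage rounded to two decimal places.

Nominal growth factor = 1.0240 × 1.1080 = 1.13459200
Price-level growth factor = 1.0271 × 1.0119 = 1.03932249
Real growth factor = 1.13459200 / 1.03932249 = 1.09166501
Annualized real rate = 1.09166501^(1/2) − 1 = 4.4828% → 4.48%.

4.48%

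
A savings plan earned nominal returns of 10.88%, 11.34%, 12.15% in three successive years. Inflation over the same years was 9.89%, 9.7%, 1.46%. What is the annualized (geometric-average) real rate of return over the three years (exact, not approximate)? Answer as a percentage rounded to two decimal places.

4.22%

Compound the nominal returns: 1.1088 × 1.1134 × 1.1215 = 1.38453428.
Compound inflation: 1.0989 × 1.0970 × 1.0146 = 1.22309350.
Deflate: 1.38453428 / 1.22309350 = 1.13199381.
Annualized real rate = 1.13199381^(1/3) − 1 = 4.2193% → 4.22%.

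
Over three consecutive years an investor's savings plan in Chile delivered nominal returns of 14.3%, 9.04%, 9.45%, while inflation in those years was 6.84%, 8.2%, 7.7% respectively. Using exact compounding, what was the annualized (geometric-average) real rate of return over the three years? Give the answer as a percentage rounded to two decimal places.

Nominal growth factor = 1.1430 × 1.0904 × 1.0945 = 1.36410512
Price-level growth factor = 1.0684 × 1.0820 × 1.0770 = 1.24502148
Real growth factor = 1.36410512 / 1.24502148 = 1.09564786
Annualized real rate = 1.09564786^(1/3) − 1 = 3.0917% → 3.09%.

3.09%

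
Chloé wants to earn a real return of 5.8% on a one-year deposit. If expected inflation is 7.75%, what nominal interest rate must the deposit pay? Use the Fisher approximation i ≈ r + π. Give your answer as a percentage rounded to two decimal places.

13.55%

i ≈ r + π = 5.8% + 7.75% = 13.55%.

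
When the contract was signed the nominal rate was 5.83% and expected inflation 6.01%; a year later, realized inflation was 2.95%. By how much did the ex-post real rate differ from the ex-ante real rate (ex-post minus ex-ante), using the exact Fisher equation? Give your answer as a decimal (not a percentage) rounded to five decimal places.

0.02967

Ex-ante: (1 + 0.0583)/(1 + 0.0601) − 1 = -0.1698%
Ex-post: (1 + 0.0583)/(1 + 0.0295) − 1 = 2.7975%
Difference (ex-post − ex-ante) = 2.9673% → 0.02967.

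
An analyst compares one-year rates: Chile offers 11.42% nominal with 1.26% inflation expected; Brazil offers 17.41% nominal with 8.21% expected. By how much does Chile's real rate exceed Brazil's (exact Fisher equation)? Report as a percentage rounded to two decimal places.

1.53%

Chile: (1 + 0.1142)/(1 + 0.0126) − 1 = 10.0336%
Brazil: (1 + 0.1741)/(1 + 0.0821) − 1 = 8.5020%
Differential = 10.0336% − 8.5020% = 1.5316% → 1.53%.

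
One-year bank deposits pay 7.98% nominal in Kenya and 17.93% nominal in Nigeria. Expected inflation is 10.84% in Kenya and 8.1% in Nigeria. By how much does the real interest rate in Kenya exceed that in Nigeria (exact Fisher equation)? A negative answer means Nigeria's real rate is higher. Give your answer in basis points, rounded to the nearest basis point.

-1167 basis points

Kenya: (1 + 0.0798)/(1 + 0.1084) − 1 = -2.5803%
Nigeria: (1 + 0.1793)/(1 + 0.0810) − 1 = 9.0934%
Differential = -2.5803% − 9.0934% = -11.6737% → -1167 basis points.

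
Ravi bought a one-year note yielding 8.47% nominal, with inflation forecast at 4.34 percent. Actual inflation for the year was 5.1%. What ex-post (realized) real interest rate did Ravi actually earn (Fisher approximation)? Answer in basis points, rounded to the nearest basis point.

337 basis points

Ex-post: 8.47% − 5.1% = 3.370%
So the realized real rate is 337 basis points.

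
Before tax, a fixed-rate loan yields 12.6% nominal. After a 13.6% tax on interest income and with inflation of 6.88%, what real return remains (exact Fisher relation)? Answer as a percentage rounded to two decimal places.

After-tax nominal return = 12.6% × (1 − 0.136) = 10.8864%.
1 + r = 1.108864 / 1.06880 = 1.037485
After-tax real rate = 1.037485 − 1 → 3.75%.

3.75%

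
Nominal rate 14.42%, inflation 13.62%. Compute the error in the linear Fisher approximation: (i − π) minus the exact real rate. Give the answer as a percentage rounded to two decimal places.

0.10%

Approximate: r ≈ 14.420% − 13.620% = 0.8000%
Exact: (1 + 0.1442)/(1 + 0.1362) − 1 = 0.7041%
Error = 0.8000% − 0.7041% = 0.0959% → 0.10%.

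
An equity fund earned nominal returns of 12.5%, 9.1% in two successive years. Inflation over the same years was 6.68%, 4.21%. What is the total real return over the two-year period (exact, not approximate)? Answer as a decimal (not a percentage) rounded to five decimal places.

Nominal growth factor = 1.1250 × 1.0910 = 1.227375
Price-level growth factor = 1.0668 × 1.0421 = 1.111712
Real growth factor = 1.227375 / 1.111712 = 1.104040
Total real return = 1.104040 − 1 → 0.10404.

0.10404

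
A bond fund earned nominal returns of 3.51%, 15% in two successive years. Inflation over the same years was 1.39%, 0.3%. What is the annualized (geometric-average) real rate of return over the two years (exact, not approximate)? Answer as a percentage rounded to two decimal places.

Compound the nominal returns: 1.0351 × 1.1500 = 1.19036500.
Compound inflation: 1.0139 × 1.0030 = 1.01694170.
Deflate: 1.19036500 / 1.01694170 = 1.17053416.
Annualized real rate = 1.17053416^(1/2) − 1 = 8.1912% → 8.19%.

8.19%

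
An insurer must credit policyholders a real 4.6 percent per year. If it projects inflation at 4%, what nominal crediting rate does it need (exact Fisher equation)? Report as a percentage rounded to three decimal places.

8.784%

(1 + i) = (1 + r)(1 + π) = 1.04600 × 1.04000 = 1.08784
i = 1.08784 − 1, so the required nominal rate is 8.784%.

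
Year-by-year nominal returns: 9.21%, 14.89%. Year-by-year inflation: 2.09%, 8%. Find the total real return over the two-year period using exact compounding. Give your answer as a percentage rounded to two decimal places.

13.80%

Nominal growth factor = 1.0921 × 1.1489 = 1.254714
Price-level growth factor = 1.0209 × 1.0800 = 1.102572
Real growth factor = 1.254714 / 1.102572 = 1.137988
Total real return = 1.137988 − 1 → 13.80%.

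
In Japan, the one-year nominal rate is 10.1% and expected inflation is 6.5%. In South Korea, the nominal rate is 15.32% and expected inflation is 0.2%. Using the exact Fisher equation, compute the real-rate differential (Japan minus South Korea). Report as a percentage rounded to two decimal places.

Japan: (1 + 0.1010)/(1 + 0.0650) − 1 = 3.3803%
South Korea: (1 + 0.1532)/(1 + 0.0020) − 1 = 15.0898%
Differential = 3.3803% − 15.0898% = -11.7095% → -11.71%.

-11.71%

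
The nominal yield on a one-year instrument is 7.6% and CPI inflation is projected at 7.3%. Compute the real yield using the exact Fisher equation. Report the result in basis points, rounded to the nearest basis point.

By the Fisher relation, 1 + r = (1 + i)/(1 + π).
1 + r = 1.07600 / 1.07300 = 1.002796
r = 1.002796 − 1 = 0.2796%, i.e. 28 basis points.

28 basis points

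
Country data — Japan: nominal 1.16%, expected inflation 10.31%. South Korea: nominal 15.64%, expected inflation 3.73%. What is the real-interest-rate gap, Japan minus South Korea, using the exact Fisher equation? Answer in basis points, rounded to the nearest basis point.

-1978 basis points

Japan: (1 + 0.0116)/(1 + 0.1031) − 1 = -8.2948%
South Korea: (1 + 0.1564)/(1 + 0.0373) − 1 = 11.4817%
Differential = -8.2948% − 11.4817% = -19.7765% → -1978 basis points.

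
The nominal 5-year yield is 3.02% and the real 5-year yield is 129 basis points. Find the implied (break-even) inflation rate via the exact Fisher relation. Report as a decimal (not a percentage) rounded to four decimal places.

0.0171

(1 + π) = (1 + i)/(1 + r) = 1.03020 / 1.01290 = 1.017080
Break-even inflation = 1.017080 − 1 → 0.0171.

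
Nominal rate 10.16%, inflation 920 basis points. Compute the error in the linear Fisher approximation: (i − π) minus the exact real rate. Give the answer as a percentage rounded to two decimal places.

Approximate: r ≈ 10.160% − 9.200% = 0.9600%
Exact: (1 + 0.1016)/(1 + 0.0920) − 1 = 0.8791%
Error = 0.9600% − 0.8791% = 0.0809% → 0.08%.

0.08%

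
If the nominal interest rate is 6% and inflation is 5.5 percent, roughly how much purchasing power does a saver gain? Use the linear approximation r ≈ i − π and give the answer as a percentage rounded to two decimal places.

0.50%

r ≈ i − π = 6% − 5.5% = 0.50%.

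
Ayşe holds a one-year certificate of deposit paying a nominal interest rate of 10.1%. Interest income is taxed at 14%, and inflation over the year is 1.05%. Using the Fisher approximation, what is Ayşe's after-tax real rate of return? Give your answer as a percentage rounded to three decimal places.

7.636%

After-tax nominal return = 10.1% × (1 − 0.14) = 8.6860%.
r ≈ 8.6860% − 1.05% → 7.636%.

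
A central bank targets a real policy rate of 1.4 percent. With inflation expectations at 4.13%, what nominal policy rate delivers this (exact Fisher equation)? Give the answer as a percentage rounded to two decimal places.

5.59%

(1 + i) = (1 + r)(1 + π) = 1.01400 × 1.04130 = 1.0558782
i = 1.0558782 − 1, so the required nominal rate is 5.59%.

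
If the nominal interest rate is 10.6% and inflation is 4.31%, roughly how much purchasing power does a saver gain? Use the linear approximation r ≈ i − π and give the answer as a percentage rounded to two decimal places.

6.29%

r ≈ i − π = 10.6% − 4.31% = 6.29%.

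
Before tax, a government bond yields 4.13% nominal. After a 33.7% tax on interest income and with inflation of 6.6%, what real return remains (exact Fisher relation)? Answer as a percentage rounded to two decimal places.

-3.62%

After-tax nominal return = 4.13% × (1 − 0.337) = 2.73819%.
1 + r = 1.0273819 / 1.06600 = 0.963773
After-tax real rate = 0.963773 − 1 → -3.62%.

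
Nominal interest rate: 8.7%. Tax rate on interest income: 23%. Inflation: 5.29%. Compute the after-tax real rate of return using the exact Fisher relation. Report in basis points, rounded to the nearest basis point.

134 basis points

After-tax nominal return = 8.7% × (1 − 0.23) = 6.6990%.
1 + r = 1.06699 / 1.05290 = 1.013382
After-tax real rate = 1.013382 − 1 → 134 basis points.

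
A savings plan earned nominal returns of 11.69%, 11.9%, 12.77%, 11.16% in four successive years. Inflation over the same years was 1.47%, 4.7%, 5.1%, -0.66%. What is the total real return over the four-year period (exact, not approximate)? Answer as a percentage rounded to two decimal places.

Nominal growth factor = 1.1169 × 1.1190 × 1.1277 × 1.1116 = 1.566702
Price-level growth factor = 1.0147 × 1.0470 × 1.0510 × 0.9934 = 1.109203
Real growth factor = 1.566702 / 1.109203 = 1.412457
Total real return = 1.412457 − 1 → 41.25%.

41.25%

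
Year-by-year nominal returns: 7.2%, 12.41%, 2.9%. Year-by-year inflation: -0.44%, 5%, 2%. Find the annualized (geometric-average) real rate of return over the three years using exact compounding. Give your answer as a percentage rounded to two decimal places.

5.16%

Compound the nominal returns: 1.0720 × 1.1241 × 1.0290 = 1.23998122.
Compound inflation: 0.9956 × 1.0500 × 1.0200 = 1.06628760.
Deflate: 1.23998122 / 1.06628760 = 1.16289566.
Annualized real rate = 1.16289566^(1/3) − 1 = 5.1591% → 5.16%.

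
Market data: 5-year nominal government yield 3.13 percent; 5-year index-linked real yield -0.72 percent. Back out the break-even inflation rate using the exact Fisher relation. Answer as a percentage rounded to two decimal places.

3.88%

(1 + π) = (1 + i)/(1 + r) = 1.03130 / 0.99280 = 1.038779
Break-even inflation = 1.038779 − 1 → 3.88%.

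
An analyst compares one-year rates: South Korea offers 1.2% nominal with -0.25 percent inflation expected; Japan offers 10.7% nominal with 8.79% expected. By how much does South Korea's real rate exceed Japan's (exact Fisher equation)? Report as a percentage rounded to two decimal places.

-0.30%

South Korea: (1 + 0.0120)/(1 − 0.0025) − 1 = 1.4536%
Japan: (1 + 0.1070)/(1 + 0.0879) − 1 = 1.7557%
Differential = 1.4536% − 1.7557% = -0.3020% → -0.30%.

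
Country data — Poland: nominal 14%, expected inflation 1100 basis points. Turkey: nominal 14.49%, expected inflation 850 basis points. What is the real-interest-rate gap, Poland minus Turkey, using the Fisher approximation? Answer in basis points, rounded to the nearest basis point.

Poland: 14% − 11% = 3.000%
Turkey: 14.49% − 8.5% = 5.990%
Differential = -2.990% → -299 basis points.

-299 basis points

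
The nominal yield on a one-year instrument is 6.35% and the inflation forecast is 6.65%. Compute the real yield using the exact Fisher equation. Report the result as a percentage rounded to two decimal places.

-0.28%

By the Fisher equation, 1 + r = (1 + i)/(1 + π).
1 + r = 1.06350 / 1.06650 = 0.997187
r = 0.997187 − 1 = -0.2813%, i.e. -0.28%.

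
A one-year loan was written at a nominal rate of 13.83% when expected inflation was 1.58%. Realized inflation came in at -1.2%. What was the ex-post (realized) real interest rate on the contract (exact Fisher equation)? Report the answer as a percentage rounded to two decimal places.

15.21%

Ex-post: (1 + 0.1383)/(1 − 0.0120) − 1 = 15.2126%
So the realized real rate is 15.21%.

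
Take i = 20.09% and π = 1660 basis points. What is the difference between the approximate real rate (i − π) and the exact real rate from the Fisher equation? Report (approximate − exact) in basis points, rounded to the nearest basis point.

50 basis points

Approximate: r ≈ 20.090% − 16.600% = 3.4900%
Exact: (1 + 0.2009)/(1 + 0.1660) − 1 = 2.9931%
Error = 3.4900% − 2.9931% = 0.4969% → 50 basis points.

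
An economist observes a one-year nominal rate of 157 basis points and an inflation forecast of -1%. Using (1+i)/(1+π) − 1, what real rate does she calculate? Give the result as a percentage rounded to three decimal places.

By the Fisher equation, 1 + r = (1 + i)/(1 + π).
1 + r = 1.01570 / 0.99000 = 1.025960
r = 1.025960 − 1 = 2.5960%, i.e. 2.596%.

2.596%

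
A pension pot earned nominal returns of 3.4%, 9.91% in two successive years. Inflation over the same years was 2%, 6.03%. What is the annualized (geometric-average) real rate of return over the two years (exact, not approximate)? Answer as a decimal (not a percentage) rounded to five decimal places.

0.02510

Nominal growth factor = 1.0340 × 1.0991 = 1.13646940
Price-level growth factor = 1.0200 × 1.0603 = 1.08150600
Real growth factor = 1.13646940 / 1.08150600 = 1.05082117
Annualized real rate = 1.05082117^(1/2) − 1 = 2.5096% → 0.02510.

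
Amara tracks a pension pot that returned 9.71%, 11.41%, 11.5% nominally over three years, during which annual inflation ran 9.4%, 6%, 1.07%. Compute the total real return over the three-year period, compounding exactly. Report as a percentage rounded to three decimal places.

16.279%

Nominal growth factor = 1.0971 × 1.1141 × 1.1150 = 1.362841
Price-level growth factor = 1.0940 × 1.0600 × 1.0107 = 1.172048
Real growth factor = 1.362841 / 1.172048 = 1.162786
Total real return = 1.162786 − 1 → 16.279%.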